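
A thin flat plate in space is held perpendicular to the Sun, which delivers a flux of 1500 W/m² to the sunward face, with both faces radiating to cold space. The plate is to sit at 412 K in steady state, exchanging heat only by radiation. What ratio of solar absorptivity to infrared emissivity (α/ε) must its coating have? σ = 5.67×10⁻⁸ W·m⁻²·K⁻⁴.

α/ε ≈ 2.18

Balance: αS·A = εσ·2A·T⁴ ⇒ α/ε = 2σT⁴/S.
α/ε = 2·5.67×10⁻⁸·(412)⁴/1500 = 2·5.67×10⁻⁸·2.881×10¹⁰/1500.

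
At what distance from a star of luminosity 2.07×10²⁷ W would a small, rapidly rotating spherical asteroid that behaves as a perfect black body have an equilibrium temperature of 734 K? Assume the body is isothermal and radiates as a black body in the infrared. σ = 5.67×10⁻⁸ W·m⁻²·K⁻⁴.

For an isothermal black-emitting sphere, (1−a)S·πr² = σ·4πr²·T⁴ ⇒ S = 4σT⁴/(1−a).
S = 4·5.67×10⁻⁸·(734)⁴/1.00 = 65830 W/m².
Flux falls as S = L/(4πd²), so d = √(L/(4πS)) = √(2.07×10²⁷/(4π·65830)).

d ≈ 5.00×10¹⁰ m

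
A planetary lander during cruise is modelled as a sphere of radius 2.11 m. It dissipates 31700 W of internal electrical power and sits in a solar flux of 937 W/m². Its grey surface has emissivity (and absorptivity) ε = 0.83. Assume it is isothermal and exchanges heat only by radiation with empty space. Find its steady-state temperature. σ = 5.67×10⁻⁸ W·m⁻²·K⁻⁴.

At steady state, absorbed solar power + internal power = radiated power.
Absorbed: α·S·A_cross = 0.83·937·13.99 = 10880 W (cross-section πr²).
Total input = 10880 + 31700 = 42580 W.
Radiated: εσ·A_surf·T⁴ with A_surf = 4πr² = 55.95 m².
T⁴ = 42580/(0.83·5.67×10⁻⁸·55.95) = 1.617×10¹⁰ K⁴.

T ≈ 357 K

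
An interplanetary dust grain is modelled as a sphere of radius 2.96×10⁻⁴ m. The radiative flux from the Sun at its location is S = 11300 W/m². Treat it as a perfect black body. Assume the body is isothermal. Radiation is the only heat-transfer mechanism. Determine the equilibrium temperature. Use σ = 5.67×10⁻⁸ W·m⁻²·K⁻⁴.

T ≈ 472 K

At equilibrium, absorbed power = emitted power.
Absorbing cross-section = πr² = 2.753×10⁻⁷ m²; emitting surface = 4πr² = 1.101×10⁻⁶ m² (ratio 4).
S·A_cross = εσ·A_surf·T⁴  ⇒  T⁴ = S/(4σ).
T⁴ = 1.00·11300/(4·5.67×10⁻⁸) = 4.982×10¹⁰ K⁴.
T = (4.982×10¹⁰)^(1/4).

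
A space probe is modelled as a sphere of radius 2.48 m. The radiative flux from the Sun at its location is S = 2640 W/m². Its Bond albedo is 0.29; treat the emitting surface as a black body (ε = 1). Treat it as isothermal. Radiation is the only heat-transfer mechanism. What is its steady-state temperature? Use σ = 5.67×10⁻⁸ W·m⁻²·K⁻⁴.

T ≈ 302 K

At equilibrium, absorbed power = emitted power.
Absorbing cross-section = πr² = 19.32 m²; emitting surface = 4πr² = 77.29 m² (ratio 4).
(1−a)S·A_cross = εσ·A_surf·T⁴  ⇒  T⁴ = (1−a)S/(4σ).
T⁴ = 0.710·2640/(4·5.67×10⁻⁸) = 8.265×10⁹ K⁴.
T = (8.265×10⁹)^(1/4).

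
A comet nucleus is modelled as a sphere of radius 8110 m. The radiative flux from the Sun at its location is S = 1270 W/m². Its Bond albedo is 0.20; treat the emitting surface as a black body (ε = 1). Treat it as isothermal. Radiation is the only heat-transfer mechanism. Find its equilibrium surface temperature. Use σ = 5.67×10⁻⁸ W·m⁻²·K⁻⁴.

T ≈ 259 K

At equilibrium, absorbed power = emitted power.
Absorbing cross-section = πr² = 2.066×10⁸ m²; emitting surface = 4πr² = 8.265×10⁸ m² (ratio 4).
(1−a)S·A_cross = εσ·A_surf·T⁴  ⇒  T⁴ = (1−a)S/(4σ).
T⁴ = 0.800·1270/(4·5.67×10⁻⁸) = 4.480×10⁹ K⁴.
T = (4.480×10⁹)^(1/4).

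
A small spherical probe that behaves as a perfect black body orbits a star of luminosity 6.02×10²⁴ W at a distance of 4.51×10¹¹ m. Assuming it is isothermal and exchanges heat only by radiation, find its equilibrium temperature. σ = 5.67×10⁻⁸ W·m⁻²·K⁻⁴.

First find the stellar flux at distance d: S = L/(4πd²) = 6.02×10²⁴/(4π·(4.51×10¹¹)²) = 2.355 W/m².
For an isothermal sphere, absorbed (1−a)S·πr² = emitted σ·4πr²·T⁴, so T⁴ = (1−a)S/(4σ).
T⁴ = 1.00·2.355/(4·5.67×10⁻⁸) = 1.038×10⁷ K⁴.

T ≈ 56.8 K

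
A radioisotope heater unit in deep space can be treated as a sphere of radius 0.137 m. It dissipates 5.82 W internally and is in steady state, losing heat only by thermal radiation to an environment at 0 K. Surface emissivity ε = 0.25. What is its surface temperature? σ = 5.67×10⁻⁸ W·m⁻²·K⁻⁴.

T ≈ 204 K

Steady state: internal power = radiated power, P = εσA T⁴.
Radiating area A = 4πr² = 0.2359 m².
T⁴ = P/(εσA) = 5.82/(0.25·5.67×10⁻⁸·0.2359) = 1.741×10⁹ K⁴.
T = (1.741×10⁹)^(1/4).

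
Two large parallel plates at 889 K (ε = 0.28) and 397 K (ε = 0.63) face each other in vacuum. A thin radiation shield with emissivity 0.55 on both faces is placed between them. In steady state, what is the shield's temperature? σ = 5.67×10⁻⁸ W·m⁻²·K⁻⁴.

In steady state the net flux on the hot side equals that on the cold side.
σ(T₁⁴−T_s⁴)/D₁ = σ(T_s⁴−T₂⁴)/D₂, with D₁ = 1/ε₁+1/ε_s−1 = 4.390, D₂ = 1/ε_s+1/ε₂−1 = 2.405.
Solve for T_s⁴: T_s⁴ = (D₂·T₁⁴ + D₁·T₂⁴)/(D₁+D₂) = 2.372×10¹¹ K⁴.

T_s ≈ 698 K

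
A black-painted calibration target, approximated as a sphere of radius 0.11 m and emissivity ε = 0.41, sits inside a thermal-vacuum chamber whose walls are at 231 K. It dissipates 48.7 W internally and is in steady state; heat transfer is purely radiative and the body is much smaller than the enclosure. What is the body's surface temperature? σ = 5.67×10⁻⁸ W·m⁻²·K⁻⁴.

T ≈ 359 K

For a small grey body in a large enclosure, net radiated power = εσA(T⁴ − T_w⁴).
Steady state: P = εσA(T⁴ − T_w⁴) with A = 4πr² = 0.1521 m².
T⁴ = P/(εσA) + T_w⁴ = 48.7/(0.41·5.67×10⁻⁸·0.1521) + (231)⁴
    = 1.378×10¹⁰ + 2.847×10⁹ = 1.662×10¹⁰ K⁴.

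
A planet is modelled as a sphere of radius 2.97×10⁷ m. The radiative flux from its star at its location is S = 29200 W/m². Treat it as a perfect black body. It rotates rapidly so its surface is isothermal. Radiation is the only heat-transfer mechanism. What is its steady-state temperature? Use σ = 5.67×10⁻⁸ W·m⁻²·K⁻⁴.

At equilibrium, absorbed power = emitted power.
Absorbing cross-section = πr² = 2.771×10¹⁵ m²; emitting surface = 4πr² = 1.108×10¹⁶ m² (ratio 4).
S·A_cross = εσ·A_surf·T⁴  ⇒  T⁴ = S/(4σ).
T⁴ = 1.00·29200/(4·5.67×10⁻⁸) = 1.287×10¹¹ K⁴.
T = (1.287×10¹¹)^(1/4).

T ≈ 599 K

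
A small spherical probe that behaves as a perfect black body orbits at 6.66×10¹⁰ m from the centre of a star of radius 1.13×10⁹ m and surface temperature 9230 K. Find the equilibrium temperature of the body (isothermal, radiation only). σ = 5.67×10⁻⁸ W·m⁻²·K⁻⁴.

T ≈ 850 K

The star's surface emits σT_*⁴; at distance d the flux is S = σT_*⁴(R_*/d)².
S = 5.67×10⁻⁸·(9230)⁴·(1.13×10⁹/6.66×10¹⁰)² = 1.185×10⁵ W/m².
For an isothermal sphere T⁴ = (1−a)S/(4σ) = 5.223×10¹¹ K⁴.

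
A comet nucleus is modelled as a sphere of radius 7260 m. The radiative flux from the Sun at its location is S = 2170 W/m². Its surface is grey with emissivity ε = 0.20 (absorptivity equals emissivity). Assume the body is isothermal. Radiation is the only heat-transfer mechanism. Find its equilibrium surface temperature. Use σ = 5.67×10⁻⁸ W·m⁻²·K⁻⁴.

T ≈ 313 K

At equilibrium, absorbed power = emitted power.
Absorbing cross-section = πr² = 1.656×10⁸ m²; emitting surface = 4πr² = 6.623×10⁸ m² (ratio 4).
εS·A_cross = εσ·A_surf·T⁴  ⇒  T⁴ = S/(4σ)   (ε cancels).
T⁴ = 2170/(4·5.67×10⁻⁸) = 9.568×10⁹ K⁴.
T = (9.568×10⁹)^(1/4).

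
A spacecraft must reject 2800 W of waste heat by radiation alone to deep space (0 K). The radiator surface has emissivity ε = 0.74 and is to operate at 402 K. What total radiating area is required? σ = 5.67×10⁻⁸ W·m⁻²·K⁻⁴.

P = εσA T⁴ ⇒ A = P/(εσT⁴).
T⁴ = 2.612×10¹⁰ K⁴.
A = 2800/(0.74 × 5.67×10⁻⁸ × 2.612×10¹⁰).

A ≈ 2.56 m²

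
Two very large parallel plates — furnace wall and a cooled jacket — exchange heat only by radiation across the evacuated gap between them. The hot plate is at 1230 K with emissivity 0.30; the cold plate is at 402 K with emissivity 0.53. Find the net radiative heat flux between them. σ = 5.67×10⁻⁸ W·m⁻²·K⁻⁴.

q ≈ 30400 W/m²

For two infinite grey parallel plates, q = σ(T₁⁴ − T₂⁴)/(1/ε₁ + 1/ε₂ − 1).
T₁⁴ − T₂⁴ = 2.289×10¹² − 2.612×10¹⁰ = 2.263×10¹² K⁴.
1/ε₁ + 1/ε₂ − 1 = 3.333 + 1.887 − 1 = 4.220.
q = 5.67×10⁻⁸ × 2.263×10¹² / 4.220.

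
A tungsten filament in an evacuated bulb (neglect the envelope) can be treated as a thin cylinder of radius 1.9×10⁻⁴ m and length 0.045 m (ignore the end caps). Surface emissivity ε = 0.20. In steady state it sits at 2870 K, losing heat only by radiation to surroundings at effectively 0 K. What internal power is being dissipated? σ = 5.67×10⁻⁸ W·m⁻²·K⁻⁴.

Steady state: P = εσA T⁴.
A = 2πrL = 5.372×10⁻⁵ m²; T⁴ = (2870)⁴ = 6.785×10¹³ K⁴.
P = 0.20 × 5.67×10⁻⁸ × 5.372×10⁻⁵ × 6.785×10¹³.

P ≈ 41.3 W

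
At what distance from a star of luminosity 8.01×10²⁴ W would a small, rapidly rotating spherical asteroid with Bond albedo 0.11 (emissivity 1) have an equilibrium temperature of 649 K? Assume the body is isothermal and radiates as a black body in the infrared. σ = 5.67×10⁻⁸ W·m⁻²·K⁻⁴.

For an isothermal black-emitting sphere, (1−a)S·πr² = σ·4πr²·T⁴ ⇒ S = 4σT⁴/(1−a).
S = 4·5.67×10⁻⁸·(649)⁴/0.890 = 45210 W/m².
Flux falls as S = L/(4πd²), so d = √(L/(4πS)) = √(8.01×10²⁴/(4π·45210)).

d ≈ 3.75×10⁹ m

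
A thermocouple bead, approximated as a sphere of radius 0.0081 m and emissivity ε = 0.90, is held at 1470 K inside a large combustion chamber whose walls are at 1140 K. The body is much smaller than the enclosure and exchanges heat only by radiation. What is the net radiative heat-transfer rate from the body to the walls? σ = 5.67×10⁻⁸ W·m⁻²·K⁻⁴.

P_net ≈ 125 W

For a small grey body in a large enclosure: P_net = εσA(T_body⁴ − T_wall⁴).
A = 4πr² = 8.245×10⁻⁴ m²; T_body⁴ − T_wall⁴ = 4.669×10¹² − 1.689×10¹² = 2.981×10¹² K⁴.
|P_net| = 0.90·5.67×10⁻⁸·8.245×10⁻⁴·2.981×10¹².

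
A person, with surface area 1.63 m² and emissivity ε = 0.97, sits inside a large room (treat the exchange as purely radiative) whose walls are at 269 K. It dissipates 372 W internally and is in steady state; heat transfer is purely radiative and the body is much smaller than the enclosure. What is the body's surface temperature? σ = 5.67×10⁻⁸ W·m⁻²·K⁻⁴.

For a small grey body in a large enclosure, net radiated power = εσA(T⁴ − T_w⁴).
Steady state: P = εσA(T⁴ − T_w⁴) with A = 1.63 m².
T⁴ = P/(εσA) + T_w⁴ = 372/(0.97·5.67×10⁻⁸·1.630) + (269)⁴
    = 4.150×10⁹ + 5.236×10⁹ = 9.386×10⁹ K⁴.

T ≈ 311 K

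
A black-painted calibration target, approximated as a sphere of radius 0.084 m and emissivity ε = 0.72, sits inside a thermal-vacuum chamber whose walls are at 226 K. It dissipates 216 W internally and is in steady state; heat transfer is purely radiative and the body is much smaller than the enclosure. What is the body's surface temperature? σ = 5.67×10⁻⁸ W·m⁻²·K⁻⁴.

T ≈ 500 K

For a small grey body in a large enclosure, net radiated power = εσA(T⁴ − T_w⁴).
Steady state: P = εσA(T⁴ − T_w⁴) with A = 4πr² = 0.08867 m².
T⁴ = P/(εσA) + T_w⁴ = 216/(0.72·5.67×10⁻⁸·0.08867) + (226)⁴
    = 5.967×10¹⁰ + 2.609×10⁹ = 6.228×10¹⁰ K⁴.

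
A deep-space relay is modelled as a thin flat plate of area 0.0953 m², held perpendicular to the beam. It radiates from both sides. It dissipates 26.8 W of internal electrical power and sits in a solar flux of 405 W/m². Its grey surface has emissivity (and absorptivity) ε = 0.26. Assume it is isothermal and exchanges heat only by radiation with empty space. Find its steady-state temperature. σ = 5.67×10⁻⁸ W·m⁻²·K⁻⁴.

T ≈ 338 K

At steady state, absorbed solar power + internal power = radiated power.
Absorbed: α·S·A_cross = 0.26·405·0.09530 = 10.04 W (cross-section A).
Total input = 10.04 + 26.8 = 36.84 W.
Radiated: εσ·A_surf·T⁴ with A_surf = 2A = 0.1906 m².
T⁴ = 36.84/(0.26·5.67×10⁻⁸·0.1906) = 1.311×10¹⁰ K⁴.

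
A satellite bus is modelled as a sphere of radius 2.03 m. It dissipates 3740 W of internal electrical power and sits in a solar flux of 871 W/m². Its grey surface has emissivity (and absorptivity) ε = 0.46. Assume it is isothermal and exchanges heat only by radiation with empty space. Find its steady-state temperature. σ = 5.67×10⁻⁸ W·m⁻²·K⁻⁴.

T ≈ 285 K

At steady state, absorbed solar power + internal power = radiated power.
Absorbed: α·S·A_cross = 0.46·871·12.95 = 5187 W (cross-section πr²).
Total input = 5187 + 3740 = 8927 W.
Radiated: εσ·A_surf·T⁴ with A_surf = 4πr² = 51.78 m².
T⁴ = 8927/(0.46·5.67×10⁻⁸·51.78) = 6.609×10⁹ K⁴.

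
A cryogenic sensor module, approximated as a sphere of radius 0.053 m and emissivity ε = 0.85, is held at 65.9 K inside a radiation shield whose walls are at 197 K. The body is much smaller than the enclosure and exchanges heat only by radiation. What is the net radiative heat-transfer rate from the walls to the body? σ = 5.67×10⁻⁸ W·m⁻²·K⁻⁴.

For a small grey body in a large enclosure: P_net = εσA(T_body⁴ − T_wall⁴).
A = 4πr² = 0.03530 m²; T_body⁴ − T_wall⁴ = 1.886×10⁷ − 1.506×10⁹ = -1.487×10⁹ K⁴.
|P_net| = 0.85·5.67×10⁻⁸·0.03530·1.487×10⁹.

P_net ≈ 2.53 W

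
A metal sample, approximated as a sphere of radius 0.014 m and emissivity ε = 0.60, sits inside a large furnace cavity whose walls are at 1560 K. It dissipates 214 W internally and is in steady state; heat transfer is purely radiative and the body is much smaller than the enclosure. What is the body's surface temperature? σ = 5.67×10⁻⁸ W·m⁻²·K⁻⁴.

For a small grey body in a large enclosure, net radiated power = εσA(T⁴ − T_w⁴).
Steady state: P = εσA(T⁴ − T_w⁴) with A = 4πr² = 0.002463 m².
T⁴ = P/(εσA) + T_w⁴ = 214/(0.60·5.67×10⁻⁸·0.002463) + (1560)⁴
    = 2.554×10¹² + 5.922×10¹² = 8.476×10¹² K⁴.

T ≈ 1710 K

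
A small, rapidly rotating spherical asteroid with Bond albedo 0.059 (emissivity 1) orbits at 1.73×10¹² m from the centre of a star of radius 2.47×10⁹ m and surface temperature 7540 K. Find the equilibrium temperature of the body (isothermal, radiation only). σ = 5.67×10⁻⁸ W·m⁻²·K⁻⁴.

The star's surface emits σT_*⁴; at distance d the flux is S = σT_*⁴(R_*/d)².
S = 5.67×10⁻⁸·(7540)⁴·(2.47×10⁹/1.73×10¹²)² = 373.6 W/m².
For an isothermal sphere T⁴ = (1−a)S/(4σ) = 1.550×10⁹ K⁴.

T ≈ 198 K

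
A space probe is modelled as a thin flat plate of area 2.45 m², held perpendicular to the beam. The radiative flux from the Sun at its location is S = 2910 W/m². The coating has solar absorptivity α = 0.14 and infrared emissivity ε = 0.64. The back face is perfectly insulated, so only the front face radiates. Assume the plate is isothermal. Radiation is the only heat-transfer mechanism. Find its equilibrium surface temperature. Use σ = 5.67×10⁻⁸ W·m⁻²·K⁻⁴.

T ≈ 326 K

At equilibrium, absorbed power = emitted power.
Absorbing cross-section = A = 2.450 m²; emitting surface = A = 2.450 m² (ratio 1).
αS·A_cross = εσ·A_surf·T⁴  ⇒  T⁴ = αS/(ε·1σ).
T⁴ = 0.140·2910/(0.64·1·5.67×10⁻⁸) = 1.123×10¹⁰ K⁴.
T = (1.123×10¹⁰)^(1/4).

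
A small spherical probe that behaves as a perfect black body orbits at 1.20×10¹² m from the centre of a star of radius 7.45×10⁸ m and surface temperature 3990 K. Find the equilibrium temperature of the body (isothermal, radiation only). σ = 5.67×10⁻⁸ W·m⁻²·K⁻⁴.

T ≈ 70.3 K

The star's surface emits σT_*⁴; at distance d the flux is S = σT_*⁴(R_*/d)².
S = 5.67×10⁻⁸·(3990)⁴·(7.45×10⁸/1.20×10¹²)² = 5.539 W/m².
For an isothermal sphere T⁴ = (1−a)S/(4σ) = 2.442×10⁷ K⁴.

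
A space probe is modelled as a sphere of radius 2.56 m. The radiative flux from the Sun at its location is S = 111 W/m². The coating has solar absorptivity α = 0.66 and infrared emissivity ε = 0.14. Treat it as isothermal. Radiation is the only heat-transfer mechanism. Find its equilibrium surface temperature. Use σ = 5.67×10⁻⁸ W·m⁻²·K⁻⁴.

At equilibrium, absorbed power = emitted power.
Absorbing cross-section = πr² = 20.59 m²; emitting surface = 4πr² = 82.35 m² (ratio 4).
αS·A_cross = εσ·A_surf·T⁴  ⇒  T⁴ = αS/(ε·4σ).
T⁴ = 0.660·111/(0.14·4·5.67×10⁻⁸) = 2.307×10⁹ K⁴.
T = (2.307×10⁹)^(1/4).

T ≈ 219 K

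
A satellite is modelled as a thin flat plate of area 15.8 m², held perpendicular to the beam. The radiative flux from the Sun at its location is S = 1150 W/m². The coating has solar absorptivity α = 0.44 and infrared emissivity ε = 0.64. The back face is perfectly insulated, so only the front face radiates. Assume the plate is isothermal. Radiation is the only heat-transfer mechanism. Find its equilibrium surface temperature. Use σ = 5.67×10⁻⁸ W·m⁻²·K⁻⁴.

T ≈ 344 K

At equilibrium, absorbed power = emitted power.
Absorbing cross-section = A = 15.80 m²; emitting surface = A = 15.80 m² (ratio 1).
αS·A_cross = εσ·A_surf·T⁴  ⇒  T⁴ = αS/(ε·1σ).
T⁴ = 0.440·1150/(0.64·1·5.67×10⁻⁸) = 1.394×10¹⁰ K⁴.
T = (1.394×10¹⁰)^(1/4).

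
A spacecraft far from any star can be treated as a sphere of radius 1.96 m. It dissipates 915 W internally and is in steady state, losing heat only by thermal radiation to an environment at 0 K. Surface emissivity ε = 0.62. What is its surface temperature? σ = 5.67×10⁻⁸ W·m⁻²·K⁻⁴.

Steady state: internal power = radiated power, P = εσA T⁴.
Radiating area A = 4πr² = 48.27 m².
T⁴ = P/(εσA) = 915/(0.62·5.67×10⁻⁸·48.27) = 5.392×10⁸ K⁴.
T = (5.392×10⁸)^(1/4).

T ≈ 152 K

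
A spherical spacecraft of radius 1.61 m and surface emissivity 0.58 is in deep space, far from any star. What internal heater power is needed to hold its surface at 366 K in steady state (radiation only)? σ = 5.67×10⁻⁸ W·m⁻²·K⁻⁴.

P = εσ·4πr²·T⁴.
4πr² = 32.57 m²; T⁴ = 1.794×10¹⁰ K⁴.
P = 0.58·5.67×10⁻⁸·32.57·1.794×10¹⁰.

P ≈ 19200 W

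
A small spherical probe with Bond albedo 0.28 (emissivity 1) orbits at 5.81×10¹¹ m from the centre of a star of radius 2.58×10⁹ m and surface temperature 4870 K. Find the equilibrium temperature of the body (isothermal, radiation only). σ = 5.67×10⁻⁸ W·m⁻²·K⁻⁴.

The star's surface emits σT_*⁴; at distance d the flux is S = σT_*⁴(R_*/d)².
S = 5.67×10⁻⁸·(4870)⁴·(2.58×10⁹/5.81×10¹¹)² = 628.9 W/m².
For an isothermal sphere T⁴ = (1−a)S/(4σ) = 1.997×10⁹ K⁴.

T ≈ 211 K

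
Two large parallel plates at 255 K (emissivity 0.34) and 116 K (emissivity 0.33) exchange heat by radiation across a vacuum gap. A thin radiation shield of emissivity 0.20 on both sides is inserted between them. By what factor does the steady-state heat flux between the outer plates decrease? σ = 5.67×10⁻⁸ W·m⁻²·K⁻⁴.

Without shield: q₀ = σΔ(T⁴)/(1/ε₁+1/ε₂−1) with denominator 4.971.
With shield the two gaps are in series; the resistances add: (1/ε₁+1/ε_s−1)+(1/ε_s+1/ε₂−1) = 6.941+7.030 = 13.97.
Heat-flux ratio q₀/q = 13.97/4.971.

factor ≈ 2.81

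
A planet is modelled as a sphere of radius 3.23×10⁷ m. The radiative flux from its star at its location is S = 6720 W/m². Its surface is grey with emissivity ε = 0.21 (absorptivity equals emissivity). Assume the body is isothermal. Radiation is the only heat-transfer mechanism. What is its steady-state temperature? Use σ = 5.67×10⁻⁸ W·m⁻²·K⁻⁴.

At equilibrium, absorbed power = emitted power.
Absorbing cross-section = πr² = 3.278×10¹⁵ m²; emitting surface = 4πr² = 1.311×10¹⁶ m² (ratio 4).
εS·A_cross = εσ·A_surf·T⁴  ⇒  T⁴ = S/(4σ)   (ε cancels).
T⁴ = 6720/(4·5.67×10⁻⁸) = 2.963×10¹⁰ K⁴.
T = (2.963×10¹⁰)^(1/4).

T ≈ 415 K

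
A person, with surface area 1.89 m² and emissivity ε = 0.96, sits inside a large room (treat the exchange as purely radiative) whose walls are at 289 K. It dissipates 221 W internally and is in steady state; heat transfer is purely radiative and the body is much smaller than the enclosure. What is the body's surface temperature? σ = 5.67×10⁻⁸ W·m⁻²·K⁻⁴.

T ≈ 309 K

For a small grey body in a large enclosure, net radiated power = εσA(T⁴ − T_w⁴).
Steady state: P = εσA(T⁴ − T_w⁴) with A = 1.89 m².
T⁴ = P/(εσA) + T_w⁴ = 221/(0.96·5.67×10⁻⁸·1.890) + (289)⁴
    = 2.148×10⁹ + 6.976×10⁹ = 9.124×10⁹ K⁴.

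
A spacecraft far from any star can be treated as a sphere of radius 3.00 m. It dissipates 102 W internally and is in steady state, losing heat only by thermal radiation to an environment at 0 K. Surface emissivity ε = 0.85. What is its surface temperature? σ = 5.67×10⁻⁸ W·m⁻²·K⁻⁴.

Steady state: internal power = radiated power, P = εσA T⁴.
Radiating area A = 4πr² = 113.1 m².
T⁴ = P/(εσA) = 102/(0.85·5.67×10⁻⁸·113.1) = 1.871×10⁷ K⁴.
T = (1.871×10⁷)^(1/4).

T ≈ 65.8 K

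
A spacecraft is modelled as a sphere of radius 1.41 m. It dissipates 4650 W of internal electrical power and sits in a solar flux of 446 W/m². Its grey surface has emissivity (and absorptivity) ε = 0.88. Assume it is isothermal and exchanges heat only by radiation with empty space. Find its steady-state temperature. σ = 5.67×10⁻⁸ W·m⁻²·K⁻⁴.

T ≈ 275 K

At steady state, absorbed solar power + internal power = radiated power.
Absorbed: α·S·A_cross = 0.88·446·6.246 = 2451 W (cross-section πr²).
Total input = 2451 + 4650 = 7101 W.
Radiated: εσ·A_surf·T⁴ with A_surf = 4πr² = 24.98 m².
T⁴ = 7101/(0.88·5.67×10⁻⁸·24.98) = 5.697×10⁹ K⁴.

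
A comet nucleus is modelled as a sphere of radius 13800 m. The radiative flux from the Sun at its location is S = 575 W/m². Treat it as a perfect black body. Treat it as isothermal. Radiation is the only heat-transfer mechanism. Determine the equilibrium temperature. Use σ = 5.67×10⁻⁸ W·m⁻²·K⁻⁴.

At equilibrium, absorbed power = emitted power.
Absorbing cross-section = πr² = 5.983×10⁸ m²; emitting surface = 4πr² = 2.393×10⁹ m² (ratio 4).
S·A_cross = εσ·A_surf·T⁴  ⇒  T⁴ = S/(4σ).
T⁴ = 1.00·575/(4·5.67×10⁻⁸) = 2.535×10⁹ K⁴.
T = (2.535×10⁹)^(1/4).

T ≈ 224 K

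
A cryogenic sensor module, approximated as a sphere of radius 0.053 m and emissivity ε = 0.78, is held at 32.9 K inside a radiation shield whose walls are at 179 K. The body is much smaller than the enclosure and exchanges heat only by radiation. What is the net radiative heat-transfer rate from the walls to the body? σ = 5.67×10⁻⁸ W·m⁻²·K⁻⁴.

For a small grey body in a large enclosure: P_net = εσA(T_body⁴ − T_wall⁴).
A = 4πr² = 0.03530 m²; T_body⁴ − T_wall⁴ = 1.172×10⁶ − 1.027×10⁹ = -1.025×10⁹ K⁴.
|P_net| = 0.78·5.67×10⁻⁸·0.03530·1.025×10⁹.

P_net ≈ 1.60 W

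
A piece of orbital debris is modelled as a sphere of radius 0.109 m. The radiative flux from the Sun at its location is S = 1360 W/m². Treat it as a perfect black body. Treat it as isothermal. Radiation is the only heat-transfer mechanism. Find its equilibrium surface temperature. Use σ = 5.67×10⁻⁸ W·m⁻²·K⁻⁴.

T ≈ 278 K

At equilibrium, absorbed power = emitted power.
Absorbing cross-section = πr² = 0.03733 m²; emitting surface = 4πr² = 0.1493 m² (ratio 4).
S·A_cross = εσ·A_surf·T⁴  ⇒  T⁴ = S/(4σ).
T⁴ = 1.00·1360/(4·5.67×10⁻⁸) = 5.996×10⁹ K⁴.
T = (5.996×10⁹)^(1/4).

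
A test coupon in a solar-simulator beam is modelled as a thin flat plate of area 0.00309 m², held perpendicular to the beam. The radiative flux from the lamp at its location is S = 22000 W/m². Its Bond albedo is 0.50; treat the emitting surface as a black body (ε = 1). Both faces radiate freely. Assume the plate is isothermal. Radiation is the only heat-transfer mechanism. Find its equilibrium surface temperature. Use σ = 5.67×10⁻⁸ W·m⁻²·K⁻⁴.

At equilibrium, absorbed power = emitted power.
Absorbing cross-section = A = 0.003090 m²; emitting surface = 2A = 0.006180 m² (ratio 2).
(1−a)S·A_cross = εσ·A_surf·T⁴  ⇒  T⁴ = (1−a)S/(2σ).
T⁴ = 0.500·22000/(2·5.67×10⁻⁸) = 9.700×10¹⁰ K⁴.
T = (9.700×10¹⁰)^(1/4).

T ≈ 558 K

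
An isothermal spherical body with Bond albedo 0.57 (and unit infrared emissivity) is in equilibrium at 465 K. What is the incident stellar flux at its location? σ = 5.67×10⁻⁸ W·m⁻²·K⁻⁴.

S ≈ 24700 W/m²

(1−a)S·πr² = σ·4πr²·T⁴ ⇒ S = 4σT⁴/(1−a).
S = 4·5.67×10⁻⁸·4.675×10¹⁰/0.430.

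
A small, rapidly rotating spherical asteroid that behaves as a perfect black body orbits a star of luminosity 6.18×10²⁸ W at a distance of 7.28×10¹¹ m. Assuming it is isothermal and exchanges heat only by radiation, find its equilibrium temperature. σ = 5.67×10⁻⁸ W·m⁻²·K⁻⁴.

First find the stellar flux at distance d: S = L/(4πd²) = 6.18×10²⁸/(4π·(7.28×10¹¹)²) = 9279 W/m².
For an isothermal sphere, absorbed (1−a)S·πr² = emitted σ·4πr²·T⁴, so T⁴ = (1−a)S/(4σ).
T⁴ = 1.00·9279/(4·5.67×10⁻⁸) = 4.091×10¹⁰ K⁴.

T ≈ 450 K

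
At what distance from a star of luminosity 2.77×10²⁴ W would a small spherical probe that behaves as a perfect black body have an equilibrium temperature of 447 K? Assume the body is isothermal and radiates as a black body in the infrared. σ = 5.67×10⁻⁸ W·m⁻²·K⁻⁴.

d ≈ 4.93×10⁹ m

For an isothermal black-emitting sphere, (1−a)S·πr² = σ·4πr²·T⁴ ⇒ S = 4σT⁴/(1−a).
S = 4·5.67×10⁻⁸·(447)⁴/1.00 = 9055 W/m².
Flux falls as S = L/(4πd²), so d = √(L/(4πS)) = √(2.77×10²⁴/(4π·9055)).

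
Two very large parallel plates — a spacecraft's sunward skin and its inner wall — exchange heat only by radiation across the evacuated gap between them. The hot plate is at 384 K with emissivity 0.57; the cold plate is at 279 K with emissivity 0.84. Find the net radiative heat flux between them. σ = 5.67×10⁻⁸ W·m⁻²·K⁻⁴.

q ≈ 457 W/m²

For two infinite grey parallel plates, q = σ(T₁⁴ − T₂⁴)/(1/ε₁ + 1/ε₂ − 1).
T₁⁴ − T₂⁴ = 2.174×10¹⁰ − 6.059×10⁹ = 1.568×10¹⁰ K⁴.
1/ε₁ + 1/ε₂ − 1 = 1.754 + 1.190 − 1 = 1.945.
q = 5.67×10⁻⁸ × 1.568×10¹⁰ / 1.945.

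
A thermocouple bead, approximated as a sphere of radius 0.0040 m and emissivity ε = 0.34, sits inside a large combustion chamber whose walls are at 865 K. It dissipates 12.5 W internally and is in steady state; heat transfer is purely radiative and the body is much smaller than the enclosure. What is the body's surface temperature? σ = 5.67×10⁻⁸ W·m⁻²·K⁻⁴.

T ≈ 1390 K

For a small grey body in a large enclosure, net radiated power = εσA(T⁴ − T_w⁴).
Steady state: P = εσA(T⁴ − T_w⁴) with A = 4πr² = 2.011×10⁻⁴ m².
T⁴ = P/(εσA) + T_w⁴ = 12.5/(0.34·5.67×10⁻⁸·2.011×10⁻⁴) + (865)⁴
    = 3.225×10¹² + 5.598×10¹¹ = 3.785×10¹² K⁴.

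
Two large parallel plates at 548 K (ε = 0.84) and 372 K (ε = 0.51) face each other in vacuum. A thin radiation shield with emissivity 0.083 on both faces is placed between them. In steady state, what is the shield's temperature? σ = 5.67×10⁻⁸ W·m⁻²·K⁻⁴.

In steady state the net flux on the hot side equals that on the cold side.
σ(T₁⁴−T_s⁴)/D₁ = σ(T_s⁴−T₂⁴)/D₂, with D₁ = 1/ε₁+1/ε_s−1 = 12.24, D₂ = 1/ε_s+1/ε₂−1 = 13.01.
Solve for T_s⁴: T_s⁴ = (D₂·T₁⁴ + D₁·T₂⁴)/(D₁+D₂) = 5.575×10¹⁰ K⁴.

T_s ≈ 486 K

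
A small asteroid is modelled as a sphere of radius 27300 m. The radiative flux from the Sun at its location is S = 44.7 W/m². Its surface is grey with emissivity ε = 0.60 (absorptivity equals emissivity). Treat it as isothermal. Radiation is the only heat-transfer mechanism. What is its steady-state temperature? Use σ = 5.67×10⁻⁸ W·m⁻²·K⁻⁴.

At equilibrium, absorbed power = emitted power.
Absorbing cross-section = πr² = 2.341×10⁹ m²; emitting surface = 4πr² = 9.366×10⁹ m² (ratio 4).
εS·A_cross = εσ·A_surf·T⁴  ⇒  T⁴ = S/(4σ)   (ε cancels).
T⁴ = 44.7/(4·5.67×10⁻⁸) = 1.971×10⁸ K⁴.
T = (1.971×10⁸)^(1/4).

T ≈ 118 K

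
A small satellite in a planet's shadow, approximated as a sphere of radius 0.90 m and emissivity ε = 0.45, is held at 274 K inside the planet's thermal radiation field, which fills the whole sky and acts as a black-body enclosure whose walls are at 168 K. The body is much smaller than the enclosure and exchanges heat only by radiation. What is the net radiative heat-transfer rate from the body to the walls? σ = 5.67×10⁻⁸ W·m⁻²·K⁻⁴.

P_net ≈ 1260 W

For a small grey body in a large enclosure: P_net = εσA(T_body⁴ − T_wall⁴).
A = 4πr² = 10.18 m²; T_body⁴ − T_wall⁴ = 5.636×10⁹ − 7.966×10⁸ = 4.840×10⁹ K⁴.
|P_net| = 0.45·5.67×10⁻⁸·10.18·4.840×10⁹.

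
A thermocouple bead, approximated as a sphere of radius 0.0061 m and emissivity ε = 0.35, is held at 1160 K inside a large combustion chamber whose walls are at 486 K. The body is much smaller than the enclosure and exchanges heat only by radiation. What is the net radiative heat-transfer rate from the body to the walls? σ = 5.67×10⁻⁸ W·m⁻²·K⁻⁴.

P_net ≈ 16.3 W

For a small grey body in a large enclosure: P_net = εσA(T_body⁴ − T_wall⁴).
A = 4πr² = 4.676×10⁻⁴ m²; T_body⁴ − T_wall⁴ = 1.811×10¹² − 5.579×10¹⁰ = 1.755×10¹² K⁴.
|P_net| = 0.35·5.67×10⁻⁸·4.676×10⁻⁴·1.755×10¹².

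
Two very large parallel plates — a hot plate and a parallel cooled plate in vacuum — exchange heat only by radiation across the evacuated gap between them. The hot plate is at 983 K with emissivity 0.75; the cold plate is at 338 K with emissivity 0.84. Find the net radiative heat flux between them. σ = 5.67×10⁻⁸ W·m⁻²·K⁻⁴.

q ≈ 34300 W/m²

For two infinite grey parallel plates, q = σ(T₁⁴ − T₂⁴)/(1/ε₁ + 1/ε₂ − 1).
T₁⁴ − T₂⁴ = 9.337×10¹¹ − 1.305×10¹⁰ = 9.207×10¹¹ K⁴.
1/ε₁ + 1/ε₂ − 1 = 1.333 + 1.190 − 1 = 1.524.
q = 5.67×10⁻⁸ × 9.207×10¹¹ / 1.524.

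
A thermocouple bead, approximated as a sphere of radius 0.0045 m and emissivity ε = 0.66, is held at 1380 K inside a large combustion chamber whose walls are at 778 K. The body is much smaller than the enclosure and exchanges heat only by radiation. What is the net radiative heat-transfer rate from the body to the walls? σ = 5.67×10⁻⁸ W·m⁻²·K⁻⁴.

P_net ≈ 31.0 W

For a small grey body in a large enclosure: P_net = εσA(T_body⁴ − T_wall⁴).
A = 4πr² = 2.545×10⁻⁴ m²; T_body⁴ − T_wall⁴ = 3.627×10¹² − 3.664×10¹¹ = 3.260×10¹² K⁴.
|P_net| = 0.66·5.67×10⁻⁸·2.545×10⁻⁴·3.260×10¹².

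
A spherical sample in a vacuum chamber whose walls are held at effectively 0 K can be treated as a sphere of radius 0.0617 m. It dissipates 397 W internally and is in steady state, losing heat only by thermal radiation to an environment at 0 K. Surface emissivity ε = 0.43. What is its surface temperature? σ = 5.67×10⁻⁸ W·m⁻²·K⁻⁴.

Steady state: internal power = radiated power, P = εσA T⁴.
Radiating area A = 4πr² = 0.04784 m².
T⁴ = P/(εσA) = 397/(0.43·5.67×10⁻⁸·0.04784) = 3.404×10¹¹ K⁴.
T = (3.404×10¹¹)^(1/4).

T ≈ 764 K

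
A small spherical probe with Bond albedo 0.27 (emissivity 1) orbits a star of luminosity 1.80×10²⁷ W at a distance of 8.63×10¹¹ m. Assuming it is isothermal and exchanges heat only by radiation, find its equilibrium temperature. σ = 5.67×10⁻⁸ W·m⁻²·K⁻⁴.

First find the stellar flux at distance d: S = L/(4πd²) = 1.80×10²⁷/(4π·(8.63×10¹¹)²) = 192.3 W/m².
For an isothermal sphere, absorbed (1−a)S·πr² = emitted σ·4πr²·T⁴, so T⁴ = (1−a)S/(4σ).
T⁴ = 0.730·192.3/(4·5.67×10⁻⁸) = 6.190×10⁸ K⁴.

T ≈ 158 K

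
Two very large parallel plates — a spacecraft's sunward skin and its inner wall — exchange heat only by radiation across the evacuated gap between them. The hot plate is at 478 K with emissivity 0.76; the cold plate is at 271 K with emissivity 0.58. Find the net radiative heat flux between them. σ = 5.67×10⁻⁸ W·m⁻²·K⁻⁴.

q ≈ 1300 W/m²

For two infinite grey parallel plates, q = σ(T₁⁴ − T₂⁴)/(1/ε₁ + 1/ε₂ − 1).
T₁⁴ − T₂⁴ = 5.220×10¹⁰ − 5.394×10⁹ = 4.681×10¹⁰ K⁴.
1/ε₁ + 1/ε₂ − 1 = 1.316 + 1.724 − 1 = 2.040.
q = 5.67×10⁻⁸ × 4.681×10¹⁰ / 2.040.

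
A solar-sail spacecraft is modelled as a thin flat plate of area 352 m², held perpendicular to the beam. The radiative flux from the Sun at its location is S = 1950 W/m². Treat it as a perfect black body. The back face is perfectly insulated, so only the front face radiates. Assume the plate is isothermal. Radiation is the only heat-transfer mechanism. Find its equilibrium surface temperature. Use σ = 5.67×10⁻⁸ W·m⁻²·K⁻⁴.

T ≈ 431 K

At equilibrium, absorbed power = emitted power.
Absorbing cross-section = A = 352.0 m²; emitting surface = A = 352.0 m² (ratio 1).
S·A_cross = εσ·A_surf·T⁴  ⇒  T⁴ = S/(1σ).
T⁴ = 1.00·1950/(1·5.67×10⁻⁸) = 3.439×10¹⁰ K⁴.
T = (3.439×10¹⁰)^(1/4).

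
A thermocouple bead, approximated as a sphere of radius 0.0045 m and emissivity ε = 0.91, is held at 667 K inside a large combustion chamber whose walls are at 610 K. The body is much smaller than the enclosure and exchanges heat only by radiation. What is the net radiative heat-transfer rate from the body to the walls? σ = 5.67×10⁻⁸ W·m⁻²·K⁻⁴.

P_net ≈ 0.781 W

For a small grey body in a large enclosure: P_net = εσA(T_body⁴ − T_wall⁴).
A = 4πr² = 2.545×10⁻⁴ m²; T_body⁴ − T_wall⁴ = 1.979×10¹¹ − 1.385×10¹¹ = 5.947×10¹⁰ K⁴.
|P_net| = 0.91·5.67×10⁻⁸·2.545×10⁻⁴·5.947×10¹⁰.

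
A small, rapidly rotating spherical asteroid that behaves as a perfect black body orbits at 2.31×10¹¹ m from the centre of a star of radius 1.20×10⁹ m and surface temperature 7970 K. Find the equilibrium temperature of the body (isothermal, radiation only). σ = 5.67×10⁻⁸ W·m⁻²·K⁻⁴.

The star's surface emits σT_*⁴; at distance d the flux is S = σT_*⁴(R_*/d)².
S = 5.67×10⁻⁸·(7970)⁴·(1.20×10⁹/2.31×10¹¹)² = 6174 W/m².
For an isothermal sphere T⁴ = (1−a)S/(4σ) = 2.722×10¹⁰ K⁴.

T ≈ 406 K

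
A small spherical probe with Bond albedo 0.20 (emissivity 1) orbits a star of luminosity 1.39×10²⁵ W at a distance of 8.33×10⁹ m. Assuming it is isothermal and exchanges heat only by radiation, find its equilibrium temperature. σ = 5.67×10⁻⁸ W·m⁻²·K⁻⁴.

T ≈ 487 K

First find the stellar flux at distance d: S = L/(4πd²) = 1.39×10²⁵/(4π·(8.33×10⁹)²) = 15940 W/m².
For an isothermal sphere, absorbed (1−a)S·πr² = emitted σ·4πr²·T⁴, so T⁴ = (1−a)S/(4σ).
T⁴ = 0.800·15940/(4·5.67×10⁻⁸) = 5.623×10¹⁰ K⁴.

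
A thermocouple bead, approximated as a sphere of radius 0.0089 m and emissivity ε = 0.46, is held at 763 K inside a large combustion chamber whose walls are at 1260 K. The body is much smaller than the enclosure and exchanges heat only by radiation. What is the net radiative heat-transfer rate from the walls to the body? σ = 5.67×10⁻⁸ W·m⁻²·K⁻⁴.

For a small grey body in a large enclosure: P_net = εσA(T_body⁴ − T_wall⁴).
A = 4πr² = 9.954×10⁻⁴ m²; T_body⁴ − T_wall⁴ = 3.389×10¹¹ − 2.520×10¹² = -2.182×10¹² K⁴.
|P_net| = 0.46·5.67×10⁻⁸·9.954×10⁻⁴·2.182×10¹².

P_net ≈ 56.6 W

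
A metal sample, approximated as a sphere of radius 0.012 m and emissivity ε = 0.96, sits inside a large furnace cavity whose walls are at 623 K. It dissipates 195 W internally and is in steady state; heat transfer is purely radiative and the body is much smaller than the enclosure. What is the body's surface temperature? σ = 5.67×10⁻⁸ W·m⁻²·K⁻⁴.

For a small grey body in a large enclosure, net radiated power = εσA(T⁴ − T_w⁴).
Steady state: P = εσA(T⁴ − T_w⁴) with A = 4πr² = 0.001810 m².
T⁴ = P/(εσA) + T_w⁴ = 195/(0.96·5.67×10⁻⁸·0.001810) + (623)⁴
    = 1.980×10¹² + 1.506×10¹¹ = 2.130×10¹² K⁴.

T ≈ 1210 K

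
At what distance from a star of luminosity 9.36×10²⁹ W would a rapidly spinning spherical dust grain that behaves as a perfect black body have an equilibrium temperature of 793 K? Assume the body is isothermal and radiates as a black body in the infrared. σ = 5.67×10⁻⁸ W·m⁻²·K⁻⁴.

For an isothermal black-emitting sphere, (1−a)S·πr² = σ·4πr²·T⁴ ⇒ S = 4σT⁴/(1−a).
S = 4·5.67×10⁻⁸·(793)⁴/1.00 = 89690 W/m².
Flux falls as S = L/(4πd²), so d = √(L/(4πS)) = √(9.36×10²⁹/(4π·89690)).

d ≈ 9.11×10¹¹ m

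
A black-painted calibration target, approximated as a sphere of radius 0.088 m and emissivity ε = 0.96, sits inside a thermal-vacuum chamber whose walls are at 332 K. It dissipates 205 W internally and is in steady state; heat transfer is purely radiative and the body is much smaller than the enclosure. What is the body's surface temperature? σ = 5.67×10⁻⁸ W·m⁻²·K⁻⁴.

For a small grey body in a large enclosure, net radiated power = εσA(T⁴ − T_w⁴).
Steady state: P = εσA(T⁴ − T_w⁴) with A = 4πr² = 0.09731 m².
T⁴ = P/(εσA) + T_w⁴ = 205/(0.96·5.67×10⁻⁸·0.09731) + (332)⁴
    = 3.870×10¹⁰ + 1.215×10¹⁰ = 5.085×10¹⁰ K⁴.

T ≈ 475 K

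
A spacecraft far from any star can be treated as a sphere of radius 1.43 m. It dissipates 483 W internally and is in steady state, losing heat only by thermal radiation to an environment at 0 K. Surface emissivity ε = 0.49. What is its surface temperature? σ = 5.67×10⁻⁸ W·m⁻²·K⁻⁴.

T ≈ 161 K

Steady state: internal power = radiated power, P = εσA T⁴.
Radiating area A = 4πr² = 25.70 m².
T⁴ = P/(εσA) = 483/(0.49·5.67×10⁻⁸·25.70) = 6.765×10⁸ K⁴.
T = (6.765×10⁸)^(1/4).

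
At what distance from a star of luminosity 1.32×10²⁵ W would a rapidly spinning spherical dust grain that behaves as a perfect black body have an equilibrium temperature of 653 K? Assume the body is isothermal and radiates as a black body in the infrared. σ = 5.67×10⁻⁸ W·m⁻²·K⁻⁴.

For an isothermal black-emitting sphere, (1−a)S·πr² = σ·4πr²·T⁴ ⇒ S = 4σT⁴/(1−a).
S = 4·5.67×10⁻⁸·(653)⁴/1.00 = 41240 W/m².
Flux falls as S = L/(4πd²), so d = √(L/(4πS)) = √(1.32×10²⁵/(4π·41240)).

d ≈ 5.05×10⁹ m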